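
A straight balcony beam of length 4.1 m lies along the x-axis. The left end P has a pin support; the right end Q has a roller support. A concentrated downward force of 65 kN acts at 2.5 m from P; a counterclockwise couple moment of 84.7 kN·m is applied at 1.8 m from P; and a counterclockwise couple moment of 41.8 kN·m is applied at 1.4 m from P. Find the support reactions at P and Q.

Moments about P: Q_y·4.1 − 65·2.5 + 84.7 + 41.8 = 0 → Q_y = 36/4.1 = 8.78049 ≈ 8.780 kN.
ΣF_y = 0: P_y + 8.78049 − 65 = 0 → P_y = 56.22 kN.
ΣF_x = 0: no horizontal applied forces, so P_x = 0.

P_x = 0, P_y = 56.22 kN, Q_y = 8.780 kN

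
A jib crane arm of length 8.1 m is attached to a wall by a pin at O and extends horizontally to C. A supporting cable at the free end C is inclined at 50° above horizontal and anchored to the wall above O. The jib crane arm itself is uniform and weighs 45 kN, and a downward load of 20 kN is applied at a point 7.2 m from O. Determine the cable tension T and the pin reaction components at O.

T = 52.58 kN, O_x = 33.80 kN, O_y = 24.72 kN

ΣM about O: T·sin50°·8.1 − 45·4.05 − 20·7.2 = 0 → T = 326.25/(8.1·0.766044) = 52.5789 ≈ 52.58 kN.
ΣF_x = 0: O_x − T·cos50° = 0 → O_x = 52.5789 × 0.642788 = 33.80 kN.
ΣF_y = 0: O_y + T·sin50° − 45 − 20 = 0 → O_y = 65 − 52.5789 × 0.766044 = 24.72 kN.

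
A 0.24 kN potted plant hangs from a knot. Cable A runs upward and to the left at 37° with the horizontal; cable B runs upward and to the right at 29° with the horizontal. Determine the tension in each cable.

ΣF_x = 0: −T_A·cos37° + T_B·cos29° = 0 → T_B = 0.913123·T_A.
ΣF_y = 0: T_A·sin37° + T_B·sin29° = 0.24.
Substitute: T_A·(0.601815 + 0.913123·0.48481) = 0.24 → T_A = 0.229774 ≈ 0.2298 kN.
Then T_B = 0.913123 × 0.229774 = 0.2098 kN.

T_A = 0.2298 kN, T_B = 0.2098 kN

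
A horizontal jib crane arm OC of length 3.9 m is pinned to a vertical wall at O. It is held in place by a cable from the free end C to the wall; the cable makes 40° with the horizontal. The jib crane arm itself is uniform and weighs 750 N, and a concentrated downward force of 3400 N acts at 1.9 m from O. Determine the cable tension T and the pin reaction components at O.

ΣM about O: T·sin40°·3.9 − 750·1.95 − 3400·1.9 = 0 → T = 7922.5/(3.9·0.642788) = 3160.31 ≈ 3160 N.
ΣF_x = 0: O_x − T·cos40° = 0 → O_x = 3160.31 × 0.766044 = 2421 N.
ΣF_y = 0: O_y + T·sin40° − 750 − 3400 = 0 → O_y = 4150 − 3160.31 × 0.642788 = 2119 N.

T = 3160 N, O_x = 2421 N, O_y = 2119 N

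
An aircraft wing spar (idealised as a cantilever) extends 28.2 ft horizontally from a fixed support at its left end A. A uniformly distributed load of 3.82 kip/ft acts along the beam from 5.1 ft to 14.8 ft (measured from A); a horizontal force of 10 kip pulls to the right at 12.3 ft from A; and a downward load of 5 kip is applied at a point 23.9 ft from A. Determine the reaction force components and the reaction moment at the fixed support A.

A_x = -10.00 kip, A_y = 42.05 kip, M_A = 488.2 kip·ft

Resultant of the distributed load: 3.82 × 9.7 = 37.054 kip at 9.95 ft from A.
ΣF_x = 0: A_x + 10 = 0 → A_x = -10.00 kip.
ΣF_y = 0: A_y − 3.82·9.7 − 5 = 0 → A_y = 42.05 kip.
ΣM about A: M_A − (3.82·9.7)·9.95 − 5·23.9 = 0 → M_A = 488.2 kip·ft.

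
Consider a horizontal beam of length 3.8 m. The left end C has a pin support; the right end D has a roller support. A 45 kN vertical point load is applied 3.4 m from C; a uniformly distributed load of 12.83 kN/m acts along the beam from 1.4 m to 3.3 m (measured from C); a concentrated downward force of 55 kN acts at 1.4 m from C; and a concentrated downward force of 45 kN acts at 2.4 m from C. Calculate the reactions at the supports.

Resultant of the distributed load: 12.83 × 1.9 = 24.377 kN at 2.35 m from C.
Taking moments about C: D_y·3.8 − 45·3.4 − (12.83·1.9)·2.35 − 55·1.4 − 45·2.4 = 0 → D_y = 395.28595/3.8 = 104.023 ≈ 104.0 kN.
ΣF_y = 0: C_y + 104.023 − 45 − 12.83·1.9 − 55 − 45 = 0 → C_y = 65.35 kN.
ΣF_x = 0: no horizontal applied forces, so C_x = 0.

C_x = 0, C_y = 65.35 kN, D_y = 104.0 kN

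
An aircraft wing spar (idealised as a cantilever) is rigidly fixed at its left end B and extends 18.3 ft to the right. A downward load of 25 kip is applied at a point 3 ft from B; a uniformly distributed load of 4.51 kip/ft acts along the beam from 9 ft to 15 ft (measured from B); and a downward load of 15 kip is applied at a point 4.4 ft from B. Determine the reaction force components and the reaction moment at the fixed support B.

B_x = 0, B_y = 67.06 kip, M_B = 465.7 kip·ft

Resultant of the distributed load: 4.51 × 6 = 27.06 kip at 12 ft from B.
ΣF_x = 0: B_x = 0.
ΣF_y = 0: B_y − 25 − 4.51·6 − 15 = 0 → B_y = 67.06 kip.
ΣM about B: M_B − 25·3 − (4.51·6)·12 − 15·4.4 = 0 → M_B = 465.7 kip·ft.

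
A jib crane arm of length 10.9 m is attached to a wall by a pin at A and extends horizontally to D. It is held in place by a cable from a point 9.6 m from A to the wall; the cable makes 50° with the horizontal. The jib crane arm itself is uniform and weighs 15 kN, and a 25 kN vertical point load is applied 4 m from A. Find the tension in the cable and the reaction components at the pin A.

T = 24.71 kN, A_x = 15.89 kN, A_y = 21.07 kN

ΣM about A: T·sin50°·9.6 − 15·5.45 − 25·4 = 0 → T = 181.75/(9.6·0.766044) = 24.7144 ≈ 24.71 kN.
ΣF_x = 0: A_x − T·cos50° = 0 → A_x = 24.7144 × 0.642788 = 15.89 kN.
ΣF_y = 0: A_y + T·sin50° − 15 − 25 = 0 → A_y = 40 − 24.7144 × 0.766044 = 21.07 kN.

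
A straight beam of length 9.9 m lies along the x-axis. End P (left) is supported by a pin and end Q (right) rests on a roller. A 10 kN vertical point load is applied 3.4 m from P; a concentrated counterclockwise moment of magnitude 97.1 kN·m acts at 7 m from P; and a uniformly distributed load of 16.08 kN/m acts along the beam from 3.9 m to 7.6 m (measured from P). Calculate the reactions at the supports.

Resultant of the distributed load: 16.08 × 3.7 = 59.496 kN at 5.75 m from P.
ΣM about P: Q_y·9.9 − 10·3.4 + 97.1 − (16.08·3.7)·5.75 = 0 → Q_y = 279.002/9.9 = 28.182 ≈ 28.18 kN.
ΣF_y = 0: P_y + 28.182 − 10 − 16.08·3.7 = 0 → P_y = 41.31 kN.
ΣF_x = 0: no horizontal applied forces, so P_x = 0.

P_x = 0, P_y = 41.31 kN, Q_y = 28.18 kN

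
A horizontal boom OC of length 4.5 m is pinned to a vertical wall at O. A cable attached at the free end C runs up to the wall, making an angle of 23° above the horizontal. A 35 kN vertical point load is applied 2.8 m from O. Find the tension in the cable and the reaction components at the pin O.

T = 55.74 kN, O_x = 51.31 kN, O_y = 13.22 kN

ΣM about O: T·sin23°·4.5 − 35·2.8 = 0 → T = 98/(4.5·0.390731) = 55.736 ≈ 55.74 kN.
ΣF_x = 0: O_x − T·cos23° = 0 → O_x = 55.736 × 0.920505 = 51.31 kN.
ΣF_y = 0: O_y + T·sin23° − 35 = 0 → O_y = 35 − 55.736 × 0.390731 = 13.22 kN.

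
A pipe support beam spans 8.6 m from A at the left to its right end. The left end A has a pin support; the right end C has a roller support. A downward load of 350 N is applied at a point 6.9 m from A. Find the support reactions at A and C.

Moments about A: C_y·8.6 − 350·6.9 = 0 → C_y = 2415/8.6 = 280.814 ≈ 280.8 N.
ΣF_y = 0: A_y + 280.814 − 350 = 0 → A_y = 69.19 N.
ΣF_x = 0: no horizontal applied forces, so A_x = 0.

A_x = 0, A_y = 69.19 N, C_y = 280.8 N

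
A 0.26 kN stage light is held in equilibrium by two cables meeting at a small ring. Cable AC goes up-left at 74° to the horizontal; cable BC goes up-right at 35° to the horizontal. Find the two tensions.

ΣF_x = 0: −T_AC·cos74° + T_BC·cos35° = 0 → T_BC = 0.336491·T_AC.
ΣF_y = 0: T_AC·sin74° + T_BC·sin35° = 0.26.
Substitute: T_AC·(0.961262 + 0.336491·0.573576) = 0.26 → T_AC = 0.225252 ≈ 0.2253 kN.
Then T_BC = 0.336491 × 0.225252 = 0.07580 kN.

T_AC = 0.2253 kN, T_BC = 0.07580 kN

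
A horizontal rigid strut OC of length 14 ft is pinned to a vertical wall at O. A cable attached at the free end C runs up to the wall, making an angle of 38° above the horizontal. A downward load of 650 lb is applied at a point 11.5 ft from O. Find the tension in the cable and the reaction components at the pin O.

T = 867.2 lb, O_x = 683.4 lb, O_y = 116.1 lb

ΣM about O: T·sin38°·14 − 650·11.5 = 0 → T = 7475/(14·0.615661) = 867.244 ≈ 867.2 lb.
ΣF_x = 0: O_x − T·cos38° = 0 → O_x = 867.244 × 0.788011 = 683.4 lb.
ΣF_y = 0: O_y + T·sin38° − 650 = 0 → O_y = 650 − 867.244 × 0.615661 = 116.1 lb.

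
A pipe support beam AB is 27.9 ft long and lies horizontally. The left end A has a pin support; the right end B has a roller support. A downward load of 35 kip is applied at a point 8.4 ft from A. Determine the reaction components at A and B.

A_x = 0, A_y = 24.46 kip, B_y = 10.54 kip

ΣM about A: B_y·27.9 − 35·8.4 = 0 → B_y = 294/27.9 = 10.5376 ≈ 10.54 kip.
ΣF_y = 0: A_y + 10.5376 − 35 = 0 → A_y = 24.46 kip.
ΣF_x = 0: no horizontal applied forces, so A_x = 0.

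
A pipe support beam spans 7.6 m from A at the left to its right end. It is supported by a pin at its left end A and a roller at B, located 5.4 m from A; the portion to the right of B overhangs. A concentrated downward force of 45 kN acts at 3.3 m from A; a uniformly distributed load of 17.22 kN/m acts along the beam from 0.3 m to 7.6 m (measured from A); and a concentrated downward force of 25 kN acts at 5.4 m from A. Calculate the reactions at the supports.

Resultant of the distributed load: 17.22 × 7.3 = 125.706 kN at 3.95 m from A.
ΣM about A: B_y·5.4 − 45·3.3 − (17.22·7.3)·3.95 − 25·5.4 = 0 → B_y = 780.0387/5.4 = 144.452 ≈ 144.5 kN.
ΣF_y = 0: A_y + 144.452 − 45 − 17.22·7.3 − 25 = 0 → A_y = 51.25 kN.
ΣF_x = 0: no horizontal applied forces, so A_x = 0.

A_x = 0, A_y = 51.25 kN, B_y = 144.5 kN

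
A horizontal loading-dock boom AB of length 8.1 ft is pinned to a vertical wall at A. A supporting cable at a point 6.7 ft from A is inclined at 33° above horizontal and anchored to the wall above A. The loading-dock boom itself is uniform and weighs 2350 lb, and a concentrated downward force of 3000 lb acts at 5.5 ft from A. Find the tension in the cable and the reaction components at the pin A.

ΣM about A: T·sin33°·6.7 − 2350·4.05 − 3000·5.5 = 0 → T = 26017.5/(6.7·0.544639) = 7129.88 ≈ 7130 lb.
ΣF_x = 0: A_x − T·cos33° = 0 → A_x = 7129.88 × 0.838671 = 5980 lb.
ΣF_y = 0: A_y + T·sin33° − 2350 − 3000 = 0 → A_y = 5350 − 7129.88 × 0.544639 = 1467 lb.

T = 7130 lb, A_x = 5980 lb, A_y = 1467 lb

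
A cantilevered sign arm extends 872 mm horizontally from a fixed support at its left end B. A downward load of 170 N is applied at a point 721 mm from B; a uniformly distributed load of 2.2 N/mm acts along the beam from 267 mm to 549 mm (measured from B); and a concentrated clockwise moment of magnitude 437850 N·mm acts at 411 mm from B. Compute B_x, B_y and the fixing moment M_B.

B_x = 0, B_y = 790.4 N, M_B = 813500 N·mm

Resultant of the distributed load: 2.2 × 282 = 620.4 N at 408 mm from B.
ΣF_x = 0: B_x = 0.
ΣF_y = 0: B_y − 170 − 2.2·282 = 0 → B_y = 790.4 N.
ΣM about B: M_B − 170·721 − (2.2·282)·408 − 437850 = 0 → M_B = 813500 N·mm.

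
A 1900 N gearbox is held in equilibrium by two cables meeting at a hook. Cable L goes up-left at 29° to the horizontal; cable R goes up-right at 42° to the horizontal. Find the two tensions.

ΣF_x = 0: −T_L·cos29° + T_R·cos42° = 0 → T_R = 1.17692·T_L.
ΣF_y = 0: T_L·sin29° + T_R·sin42° = 1900.
Substitute: T_L·(0.48481 + 1.17692·0.669131) = 1900 → T_L = 1493.33 ≈ 1493 N.
Then T_R = 1.17692 × 1493.33 = 1758 N.

T_L = 1493 N, T_R = 1758 N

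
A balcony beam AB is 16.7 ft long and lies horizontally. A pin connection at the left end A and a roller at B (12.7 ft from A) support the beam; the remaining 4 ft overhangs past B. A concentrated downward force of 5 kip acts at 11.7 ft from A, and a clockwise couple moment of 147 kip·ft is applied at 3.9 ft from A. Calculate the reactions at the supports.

A_x = 0, A_y = -11.18 kip, B_y = 16.18 kip

ΣM about A: B_y·12.7 − 5·11.7 − 147 = 0 → B_y = 205.5/12.7 = 16.1811 ≈ 16.18 kip.
ΣF_y = 0: A_y + 16.1811 − 5 = 0 → A_y = -11.18 kip.
ΣF_x = 0: no horizontal applied forces, so A_x = 0.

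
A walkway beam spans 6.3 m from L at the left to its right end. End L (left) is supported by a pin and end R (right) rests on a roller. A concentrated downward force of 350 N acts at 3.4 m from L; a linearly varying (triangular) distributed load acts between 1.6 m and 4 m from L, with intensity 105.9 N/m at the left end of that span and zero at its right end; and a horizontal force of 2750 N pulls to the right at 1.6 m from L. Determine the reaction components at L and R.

Resultant of the triangular load: ½ × 105.9 × 2.4 = 127.08 N, acting at 2.4 m from L (one-third of the span from the peak).
ΣM about L: R_y·6.3 − 350·3.4 − (½·105.9·2.4)·2.4 = 0 → R_y = 1494.992/6.3 = 237.3 N.
ΣF_y = 0: L_y + 237.3 − 350 − ½·105.9·2.4 = 0 → L_y = 239.8 N.
ΣF_x = 0: L_x + 2750 = 0 → L_x = -2750 N.

L_x = -2750 N, L_y = 239.8 N, R_y = 237.3 N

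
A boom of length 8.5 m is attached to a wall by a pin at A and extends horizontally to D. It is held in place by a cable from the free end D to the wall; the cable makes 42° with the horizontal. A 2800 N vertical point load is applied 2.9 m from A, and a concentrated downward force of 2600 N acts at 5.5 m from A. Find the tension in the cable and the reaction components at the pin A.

T = 3942 N, A_x = 2929 N, A_y = 2762 N

ΣM about A: T·sin42°·8.5 − 2800·2.9 − 2600·5.5 = 0 → T = 22420/(8.5·0.669131) = 3941.9 ≈ 3942 N.
ΣF_x = 0: A_x − T·cos42° = 0 → A_x = 3941.9 × 0.743145 = 2929 N.
ΣF_y = 0: A_y + T·sin42° − 2800 − 2600 = 0 → A_y = 5400 − 3941.9 × 0.669131 = 2762 N.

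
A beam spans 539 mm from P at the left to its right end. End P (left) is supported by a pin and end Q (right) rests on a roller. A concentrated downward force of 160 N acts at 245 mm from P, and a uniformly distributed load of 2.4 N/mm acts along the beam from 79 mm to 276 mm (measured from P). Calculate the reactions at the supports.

P_x = 0, P_y = 404.4 N, Q_y = 228.4 N

Resultant of the distributed load: 2.4 × 197 = 472.8 N at 177.5 mm from P.
Moments about P: Q_y·539 − 160·245 − (2.4·197)·177.5 = 0 → Q_y = 123122/539 = 228.427 ≈ 228.4 N.
ΣF_y = 0: P_y + 228.427 − 160 − 2.4·197 = 0 → P_y = 404.4 N.
ΣF_x = 0: no horizontal applied forces, so P_x = 0.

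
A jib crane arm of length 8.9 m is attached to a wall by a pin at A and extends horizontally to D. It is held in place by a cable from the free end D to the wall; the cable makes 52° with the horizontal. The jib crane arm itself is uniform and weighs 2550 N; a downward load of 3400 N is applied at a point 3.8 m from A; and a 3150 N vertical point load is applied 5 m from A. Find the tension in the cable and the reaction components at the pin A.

T = 5706 N, A_x = 3513 N, A_y = 4604 N

ΣM about A: T·sin52°·8.9 − 2550·4.45 − 3400·3.8 − 3150·5 = 0 → T = 40017.5/(8.9·0.788011) = 5705.95 ≈ 5706 N.
ΣF_x = 0: A_x − T·cos52° = 0 → A_x = 5705.95 × 0.615661 = 3513 N.
ΣF_y = 0: A_y + T·sin52° − 2550 − 3400 − 3150 = 0 → A_y = 9100 − 5705.95 × 0.788011 = 4604 N.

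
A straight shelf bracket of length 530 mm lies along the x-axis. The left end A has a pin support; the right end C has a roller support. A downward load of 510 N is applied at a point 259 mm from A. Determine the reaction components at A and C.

A_x = 0, A_y = 260.8 N, C_y = 249.2 N

Taking moments about A: C_y·530 − 510·259 = 0 → C_y = 132090/530 = 249.226 ≈ 249.2 N.
ΣF_y = 0: A_y + 249.226 − 510 = 0 → A_y = 260.8 N.
ΣF_x = 0: no horizontal applied forces, so A_x = 0.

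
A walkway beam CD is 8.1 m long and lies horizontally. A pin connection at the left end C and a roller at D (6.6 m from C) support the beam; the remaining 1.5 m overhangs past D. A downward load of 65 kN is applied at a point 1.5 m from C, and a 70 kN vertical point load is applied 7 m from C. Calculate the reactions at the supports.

C_x = 0, C_y = 45.98 kN, D_y = 89.02 kN

Taking moments about C: D_y·6.6 − 65·1.5 − 70·7 = 0 → D_y = 587.5/6.6 = 89.0152 ≈ 89.02 kN.
ΣF_y = 0: C_y + 89.0152 − 65 − 70 = 0 → C_y = 45.98 kN.
ΣF_x = 0: no horizontal applied forces, so C_x = 0.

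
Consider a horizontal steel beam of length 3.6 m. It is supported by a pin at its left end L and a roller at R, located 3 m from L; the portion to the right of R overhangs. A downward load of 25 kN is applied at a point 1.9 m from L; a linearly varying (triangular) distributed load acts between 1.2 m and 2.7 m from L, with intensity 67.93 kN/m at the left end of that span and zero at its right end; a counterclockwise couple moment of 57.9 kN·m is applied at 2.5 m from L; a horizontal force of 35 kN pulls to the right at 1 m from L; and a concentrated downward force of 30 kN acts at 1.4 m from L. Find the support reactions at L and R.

L_x = -35.00 kN, L_y = 66.54 kN, R_y = 39.40 kN

Resultant of the triangular load: ½ × 67.93 × 1.5 = 50.9475 kN, acting at 1.7 m from L (one-third of the span from the peak).
Moments about L: R_y·3 − 25·1.9 − (½·67.93·1.5)·1.7 + 57.9 − 30·1.4 = 0 → R_y = 118.21075/3 = 39.4036 ≈ 39.40 kN.
ΣF_y = 0: L_y + 39.4036 − 25 − ½·67.93·1.5 − 30 = 0 → L_y = 66.54 kN.
ΣF_x = 0: L_x + 35 = 0 → L_x = -35.00 kN.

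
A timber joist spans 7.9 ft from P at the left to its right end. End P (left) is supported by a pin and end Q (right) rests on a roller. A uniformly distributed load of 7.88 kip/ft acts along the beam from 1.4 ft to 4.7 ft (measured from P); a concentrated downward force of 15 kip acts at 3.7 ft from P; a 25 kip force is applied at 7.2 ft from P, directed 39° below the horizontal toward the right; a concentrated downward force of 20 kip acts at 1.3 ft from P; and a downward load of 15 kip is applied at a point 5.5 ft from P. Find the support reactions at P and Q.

P_x = -19.43 kip, P_y = 46.60 kip, Q_y = 45.14 kip

Resultant of the distributed load: 7.88 × 3.3 = 26.004 kip at 3.05 ft from P.
ΣM about P: Q_y·7.9 − (7.88·3.3)·3.05 − 15·3.7 − 25·sin39°·7.2 − 20·1.3 − 15·5.5 = 0 → Q_y = 356.59/7.9 = 45.138 ≈ 45.14 kip.
ΣF_y = 0: P_y + 45.138 − 7.88·3.3 − 15 − 25·sin39° − 20 − 15 = 0 → P_y = 46.60 kip.
ΣF_x = 0: P_x + 25·cos39° = 0 → P_x = -19.43 kip.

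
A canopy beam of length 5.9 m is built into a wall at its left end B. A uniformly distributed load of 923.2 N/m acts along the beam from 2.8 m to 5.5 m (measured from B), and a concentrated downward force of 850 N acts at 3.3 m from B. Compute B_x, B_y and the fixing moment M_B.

Resultant of the distributed load: 923.2 × 2.7 = 2492.64 N at 4.15 m from B.
ΣF_x = 0: B_x = 0.
ΣF_y = 0: B_y − 923.2·2.7 − 850 = 0 → B_y = 3343 N.
ΣM about B: M_B − (923.2·2.7)·4.15 − 850·3.3 = 0 → M_B = 13150 N·m.

B_x = 0, B_y = 3343 N, M_B = 13150 N·m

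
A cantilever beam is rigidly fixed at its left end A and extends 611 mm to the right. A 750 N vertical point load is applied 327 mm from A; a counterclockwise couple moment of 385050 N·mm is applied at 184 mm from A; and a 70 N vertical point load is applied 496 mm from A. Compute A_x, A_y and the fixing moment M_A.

A_x = 0, A_y = 820.0 N, M_A = -105100 N·mm

ΣF_x = 0: A_x = 0.
ΣF_y = 0: A_y − 750 − 70 = 0 → A_y = 820.0 N.
ΣM about A: M_A − 750·327 + 385050 − 70·496 = 0 → M_A = -105100 N·mm.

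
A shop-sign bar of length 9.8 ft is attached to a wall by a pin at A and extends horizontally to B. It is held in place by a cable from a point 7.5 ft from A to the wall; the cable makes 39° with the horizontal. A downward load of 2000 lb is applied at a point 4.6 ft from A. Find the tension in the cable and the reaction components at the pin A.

ΣM about A: T·sin39°·7.5 − 2000·4.6 = 0 → T = 9200/(7.5·0.62932) = 1949.19 ≈ 1949 lb.
ΣF_x = 0: A_x − T·cos39° = 0 → A_x = 1949.19 × 0.777146 = 1515 lb.
ΣF_y = 0: A_y + T·sin39° − 2000 = 0 → A_y = 2000 − 1949.19 × 0.62932 = 773.3 lb.

T = 1949 lb, A_x = 1515 lb, A_y = 773.3 lb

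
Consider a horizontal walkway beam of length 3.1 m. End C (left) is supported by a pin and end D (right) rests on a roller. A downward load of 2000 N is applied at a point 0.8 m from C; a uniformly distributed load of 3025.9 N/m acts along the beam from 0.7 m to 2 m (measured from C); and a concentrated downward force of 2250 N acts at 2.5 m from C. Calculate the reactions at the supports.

C_x = 0, C_y = 4140 N, D_y = 4044 N

Resultant of the distributed load: 3025.9 × 1.3 = 3933.67 N at 1.35 m from C.
Taking moments about C: D_y·3.1 − 2000·0.8 − (3025.9·1.3)·1.35 − 2250·2.5 = 0 → D_y = 12535.4545/3.1 = 4043.69 ≈ 4044 N.
ΣF_y = 0: C_y + 4043.69 − 2000 − 3025.9·1.3 − 2250 = 0 → C_y = 4140 N.
ΣF_x = 0: no horizontal applied forces, so C_x = 0.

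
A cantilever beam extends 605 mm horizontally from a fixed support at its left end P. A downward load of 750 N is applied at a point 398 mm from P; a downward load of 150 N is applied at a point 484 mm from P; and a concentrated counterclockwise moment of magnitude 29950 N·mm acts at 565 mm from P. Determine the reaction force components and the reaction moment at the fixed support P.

ΣF_x = 0: P_x = 0.
ΣF_y = 0: P_y − 750 − 150 = 0 → P_y = 900.0 N.
ΣM about P: M_P − 750·398 − 150·484 + 29950 = 0 → M_P = 341200 N·mm.

P_x = 0, P_y = 900.0 N, M_P = 341200 N·mm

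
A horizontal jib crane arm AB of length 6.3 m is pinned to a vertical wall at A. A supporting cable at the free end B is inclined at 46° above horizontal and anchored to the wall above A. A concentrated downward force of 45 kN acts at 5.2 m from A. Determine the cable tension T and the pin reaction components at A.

T = 51.63 kN, A_x = 35.87 kN, A_y = 7.857 kN

ΣM about A: T·sin46°·6.3 − 45·5.2 = 0 → T = 234/(6.3·0.71934) = 51.6346 ≈ 51.63 kN.
ΣF_x = 0: A_x − T·cos46° = 0 → A_x = 51.6346 × 0.694658 = 35.87 kN.
ΣF_y = 0: A_y + T·sin46° − 45 = 0 → A_y = 45 − 51.6346 × 0.71934 = 7.857 kN.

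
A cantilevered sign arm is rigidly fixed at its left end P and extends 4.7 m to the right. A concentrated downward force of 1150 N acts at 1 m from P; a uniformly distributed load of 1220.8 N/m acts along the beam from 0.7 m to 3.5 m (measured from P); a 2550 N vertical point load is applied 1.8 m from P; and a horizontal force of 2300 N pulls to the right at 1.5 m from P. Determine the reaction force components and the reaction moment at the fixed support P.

Resultant of the distributed load: 1220.8 × 2.8 = 3418.24 N at 2.1 m from P.
ΣF_x = 0: P_x + 2300 = 0 → P_x = -2300 N.
ΣF_y = 0: P_y − 1150 − 1220.8·2.8 − 2550 = 0 → P_y = 7118 N.
ΣM about P: M_P − 1150·1 − (1220.8·2.8)·2.1 − 2550·1.8 = 0 → M_P = 12920 N·m.

P_x = -2300 N, P_y = 7118 N, M_P = 12920 N·m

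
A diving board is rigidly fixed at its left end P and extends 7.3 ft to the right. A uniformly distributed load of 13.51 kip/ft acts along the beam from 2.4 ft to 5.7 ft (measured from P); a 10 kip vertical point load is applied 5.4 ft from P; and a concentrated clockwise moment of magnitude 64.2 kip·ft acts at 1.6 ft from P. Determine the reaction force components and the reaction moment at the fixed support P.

P_x = 0, P_y = 54.58 kip, M_P = 298.8 kip·ft

Resultant of the distributed load: 13.51 × 3.3 = 44.583 kip at 4.05 ft from P.
ΣF_x = 0: P_x = 0.
ΣF_y = 0: P_y − 13.51·3.3 − 10 = 0 → P_y = 54.58 kip.
ΣM about P: M_P − (13.51·3.3)·4.05 − 10·5.4 − 64.2 = 0 → M_P = 298.8 kip·ft.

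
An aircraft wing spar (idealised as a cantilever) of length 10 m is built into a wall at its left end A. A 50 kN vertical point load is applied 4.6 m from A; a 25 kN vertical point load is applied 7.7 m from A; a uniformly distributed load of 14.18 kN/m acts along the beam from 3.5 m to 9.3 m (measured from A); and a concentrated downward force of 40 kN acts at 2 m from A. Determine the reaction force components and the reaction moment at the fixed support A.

A_x = 0, A_y = 197.2 kN, M_A = 1029 kN·m

Resultant of the distributed load: 14.18 × 5.8 = 82.244 kN at 6.4 m from A.
ΣF_x = 0: A_x = 0.
ΣF_y = 0: A_y − 50 − 25 − 14.18·5.8 − 40 = 0 → A_y = 197.2 kN.
ΣM about A: M_A − 50·4.6 − 25·7.7 − (14.18·5.8)·6.4 − 40·2 = 0 → M_A = 1029 kN·m.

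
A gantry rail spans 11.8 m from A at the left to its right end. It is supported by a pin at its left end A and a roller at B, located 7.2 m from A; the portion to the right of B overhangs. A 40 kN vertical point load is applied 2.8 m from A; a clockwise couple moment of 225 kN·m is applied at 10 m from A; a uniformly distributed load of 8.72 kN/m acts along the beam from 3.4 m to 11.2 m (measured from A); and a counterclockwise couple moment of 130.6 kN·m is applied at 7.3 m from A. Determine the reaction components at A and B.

A_x = 0, A_y = 10.39 kN, B_y = 97.63 kN

Resultant of the distributed load: 8.72 × 7.8 = 68.016 kN at 7.3 m from A.
ΣM about A: B_y·7.2 − 40·2.8 − 225 − (8.72·7.8)·7.3 + 130.6 = 0 → B_y = 702.9168/7.2 = 97.6273 ≈ 97.63 kN.
ΣF_y = 0: A_y + 97.6273 − 40 − 8.72·7.8 = 0 → A_y = 10.39 kN.
ΣF_x = 0: no horizontal applied forces, so A_x = 0.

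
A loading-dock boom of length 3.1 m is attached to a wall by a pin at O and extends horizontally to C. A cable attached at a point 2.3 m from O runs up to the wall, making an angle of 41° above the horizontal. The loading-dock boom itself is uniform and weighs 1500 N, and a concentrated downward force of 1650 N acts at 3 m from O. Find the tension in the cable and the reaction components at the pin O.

ΣM about O: T·sin41°·2.3 − 1500·1.55 − 1650·3 = 0 → T = 7275/(2.3·0.656059) = 4821.28 ≈ 4821 N.
ΣF_x = 0: O_x − T·cos41° = 0 → O_x = 4821.28 × 0.75471 = 3639 N.
ΣF_y = 0: O_y + T·sin41° − 1500 − 1650 = 0 → O_y = 3150 − 4821.28 × 0.656059 = -13.04 N.

T = 4821 N, O_x = 3639 N, O_y = -13.04 N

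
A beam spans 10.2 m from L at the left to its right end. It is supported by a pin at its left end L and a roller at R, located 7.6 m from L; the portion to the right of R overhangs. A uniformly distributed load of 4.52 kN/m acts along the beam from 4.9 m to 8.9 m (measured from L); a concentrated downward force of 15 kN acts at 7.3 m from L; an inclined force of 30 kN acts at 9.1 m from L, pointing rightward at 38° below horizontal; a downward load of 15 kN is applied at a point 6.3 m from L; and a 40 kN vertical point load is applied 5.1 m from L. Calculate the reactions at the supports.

Resultant of the distributed load: 4.52 × 4 = 18.08 kN at 6.9 m from L.
Taking moments about L: R_y·7.6 − (4.52·4)·6.9 − 15·7.3 − 30·sin38°·9.1 − 15·6.3 − 40·5.1 = 0 → R_y = 700.828/7.6 = 92.2142 ≈ 92.21 kN.
ΣF_y = 0: L_y + 92.2142 − 4.52·4 − 15 − 30·sin38° − 15 − 40 = 0 → L_y = 14.34 kN.
ΣF_x = 0: L_x + 30·cos38° = 0 → L_x = -23.64 kN.

L_x = -23.64 kN, L_y = 14.34 kN, R_y = 92.21 kN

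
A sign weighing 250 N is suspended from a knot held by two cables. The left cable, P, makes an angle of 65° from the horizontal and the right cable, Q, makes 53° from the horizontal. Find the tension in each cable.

T_P = 170.4 N, T_Q = 119.7 N

ΣF_x = 0: −T_P·cos65° + T_Q·cos53° = 0 → T_Q = 0.702239·T_P.
ΣF_y = 0: T_P·sin65° + T_Q·sin53° = 250.
Substitute: T_P·(0.906308 + 0.702239·0.798636) = 250 → T_P = 170.399 ≈ 170.4 N.
Then T_Q = 0.702239 × 170.399 = 119.7 N.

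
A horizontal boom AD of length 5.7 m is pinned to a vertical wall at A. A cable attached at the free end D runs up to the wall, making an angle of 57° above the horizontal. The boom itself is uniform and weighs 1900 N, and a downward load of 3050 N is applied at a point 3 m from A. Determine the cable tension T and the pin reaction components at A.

T = 3047 N, A_x = 1659 N, A_y = 2395 N

ΣM about A: T·sin57°·5.7 − 1900·2.85 − 3050·3 = 0 → T = 14565/(5.7·0.838671) = 3046.8 ≈ 3047 N.
ΣF_x = 0: A_x − T·cos57° = 0 → A_x = 3046.8 × 0.544639 = 1659 N.
ΣF_y = 0: A_y + T·sin57° − 1900 − 3050 = 0 → A_y = 4950 − 3046.8 × 0.838671 = 2395 N.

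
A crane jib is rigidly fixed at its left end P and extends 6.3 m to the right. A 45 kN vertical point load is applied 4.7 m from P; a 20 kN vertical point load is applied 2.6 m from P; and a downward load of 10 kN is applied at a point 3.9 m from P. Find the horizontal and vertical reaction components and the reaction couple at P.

ΣF_x = 0: P_x = 0.
ΣF_y = 0: P_y − 45 − 20 − 10 = 0 → P_y = 75.00 kN.
ΣM about P: M_P − 45·4.7 − 20·2.6 − 10·3.9 = 0 → M_P = 302.5 kN·m.

P_x = 0, P_y = 75.00 kN, M_P = 302.5 kN·m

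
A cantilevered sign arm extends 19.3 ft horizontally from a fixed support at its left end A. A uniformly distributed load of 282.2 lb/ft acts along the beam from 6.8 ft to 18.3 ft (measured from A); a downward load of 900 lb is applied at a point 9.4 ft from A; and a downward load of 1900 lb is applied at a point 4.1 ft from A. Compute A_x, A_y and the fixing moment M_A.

A_x = 0, A_y = 6045 lb, M_A = 56980 lb·ft

Resultant of the distributed load: 282.2 × 11.5 = 3245.3 lb at 12.55 ft from A.
ΣF_x = 0: A_x = 0.
ΣF_y = 0: A_y − 282.2·11.5 − 900 − 1900 = 0 → A_y = 6045 lb.
ΣM about A: M_A − (282.2·11.5)·12.55 − 900·9.4 − 1900·4.1 = 0 → M_A = 56980 lb·ft.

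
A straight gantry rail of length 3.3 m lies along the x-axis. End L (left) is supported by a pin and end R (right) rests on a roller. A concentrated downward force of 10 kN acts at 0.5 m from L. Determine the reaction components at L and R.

L_x = 0, L_y = 8.485 kN, R_y = 1.515 kN

Moments about L: R_y·3.3 − 10·0.5 = 0 → R_y = 5/3.3 = 1.51515 ≈ 1.515 kN.
ΣF_y = 0: L_y + 1.51515 − 10 = 0 → L_y = 8.485 kN.
ΣF_x = 0: no horizontal applied forces, so L_x = 0.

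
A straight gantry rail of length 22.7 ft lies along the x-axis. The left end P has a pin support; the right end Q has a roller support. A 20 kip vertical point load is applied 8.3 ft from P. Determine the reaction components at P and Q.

P_x = 0, P_y = 12.69 kip, Q_y = 7.313 kip

ΣM about P: Q_y·22.7 − 20·8.3 = 0 → Q_y = 166/22.7 = 7.31278 ≈ 7.313 kip.
ΣF_y = 0: P_y + 7.31278 − 20 = 0 → P_y = 12.69 kip.
ΣF_x = 0: no horizontal applied forces, so P_x = 0.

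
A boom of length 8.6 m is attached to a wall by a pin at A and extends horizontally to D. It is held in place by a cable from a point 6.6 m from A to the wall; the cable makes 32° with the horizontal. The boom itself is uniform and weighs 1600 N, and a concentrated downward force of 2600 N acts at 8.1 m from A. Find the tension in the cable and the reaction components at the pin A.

T = 7989 N, A_x = 6775 N, A_y = -33.33 N

ΣM about A: T·sin32°·6.6 − 1600·4.3 − 2600·8.1 = 0 → T = 27940/(6.6·0.529919) = 7988.64 ≈ 7989 N.
ΣF_x = 0: A_x − T·cos32° = 0 → A_x = 7988.64 × 0.848048 = 6775 N.
ΣF_y = 0: A_y + T·sin32° − 1600 − 2600 = 0 → A_y = 4200 − 7988.64 × 0.529919 = -33.33 N.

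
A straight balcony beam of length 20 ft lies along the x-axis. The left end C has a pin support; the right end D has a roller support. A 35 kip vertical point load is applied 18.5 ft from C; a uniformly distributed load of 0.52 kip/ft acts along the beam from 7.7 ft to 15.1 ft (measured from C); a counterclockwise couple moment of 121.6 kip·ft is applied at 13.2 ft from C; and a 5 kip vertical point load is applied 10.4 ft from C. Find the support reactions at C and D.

Resultant of the distributed load: 0.52 × 7.4 = 3.848 kip at 11.4 ft from C.
ΣM about C: D_y·20 − 35·18.5 − (0.52·7.4)·11.4 + 121.6 − 5·10.4 = 0 → D_y = 621.7672/20 = 31.0884 ≈ 31.09 kip.
ΣF_y = 0: C_y + 31.0884 − 35 − 0.52·7.4 − 5 = 0 → C_y = 12.76 kip.
ΣF_x = 0: no horizontal applied forces, so C_x = 0.

C_x = 0, C_y = 12.76 kip, D_y = 31.09 kip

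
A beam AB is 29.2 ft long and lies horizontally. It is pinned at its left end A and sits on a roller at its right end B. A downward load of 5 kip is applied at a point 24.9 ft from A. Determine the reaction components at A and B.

ΣM about A: B_y·29.2 − 5·24.9 = 0 → B_y = 124.5/29.2 = 4.2637 ≈ 4.264 kip.
ΣF_y = 0: A_y + 4.2637 − 5 = 0 → A_y = 0.7363 kip.
ΣF_x = 0: no horizontal applied forces, so A_x = 0.

A_x = 0, A_y = 0.7363 kip, B_y = 4.264 kip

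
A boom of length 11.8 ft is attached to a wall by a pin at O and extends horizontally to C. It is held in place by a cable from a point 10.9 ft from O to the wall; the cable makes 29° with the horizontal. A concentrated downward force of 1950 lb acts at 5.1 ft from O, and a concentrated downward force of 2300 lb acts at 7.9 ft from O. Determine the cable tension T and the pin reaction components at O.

T = 5320 lb, O_x = 4653 lb, O_y = 1671 lb

ΣM about O: T·sin29°·10.9 − 1950·5.1 − 2300·7.9 = 0 → T = 28115/(10.9·0.48481) = 5320.35 ≈ 5320 lb.
ΣF_x = 0: O_x − T·cos29° = 0 → O_x = 5320.35 × 0.87462 = 4653 lb.
ΣF_y = 0: O_y + T·sin29° − 1950 − 2300 = 0 → O_y = 4250 − 5320.35 × 0.48481 = 1671 lb.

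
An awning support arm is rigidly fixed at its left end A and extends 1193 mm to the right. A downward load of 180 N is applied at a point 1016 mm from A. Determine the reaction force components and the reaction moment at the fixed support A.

ΣF_x = 0: A_x = 0.
ΣF_y = 0: A_y − 180 = 0 → A_y = 180.0 N.
ΣM about A: M_A − 180·1016 = 0 → M_A = 182900 N·mm.

A_x = 0, A_y = 180.0 N, M_A = 182900 N·mm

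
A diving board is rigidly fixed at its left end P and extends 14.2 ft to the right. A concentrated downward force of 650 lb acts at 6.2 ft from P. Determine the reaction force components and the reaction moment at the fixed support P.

ΣF_x = 0: P_x = 0.
ΣF_y = 0: P_y − 650 = 0 → P_y = 650.0 lb.
ΣM about P: M_P − 650·6.2 = 0 → M_P = 4030 lb·ft.

P_x = 0, P_y = 650.0 lb, M_P = 4030 lb·ft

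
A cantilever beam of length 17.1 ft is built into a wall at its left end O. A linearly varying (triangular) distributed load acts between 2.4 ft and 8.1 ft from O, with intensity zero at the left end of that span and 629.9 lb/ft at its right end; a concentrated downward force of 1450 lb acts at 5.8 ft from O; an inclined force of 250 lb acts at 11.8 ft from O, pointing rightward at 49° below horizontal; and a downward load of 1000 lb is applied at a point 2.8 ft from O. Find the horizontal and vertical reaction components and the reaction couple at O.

O_x = -164.0 lb, O_y = 4434 lb, M_O = 24570 lb·ft

Resultant of the triangular load: ½ × 629.9 × 5.7 = 1795.215 lb, acting at 6.2 ft from O (one-third of the span from the peak).
ΣF_x = 0: O_x + 250·cos49° = 0 → O_x = -164.0 lb.
ΣF_y = 0: O_y − ½·629.9·5.7 − 1450 − 250·sin49° − 1000 = 0 → O_y = 4434 lb.
ΣM about O: M_O − (½·629.9·5.7)·6.2 − 1450·5.8 − 250·sin49°·11.8 − 1000·2.8 = 0 → M_O = 24570 lb·ft.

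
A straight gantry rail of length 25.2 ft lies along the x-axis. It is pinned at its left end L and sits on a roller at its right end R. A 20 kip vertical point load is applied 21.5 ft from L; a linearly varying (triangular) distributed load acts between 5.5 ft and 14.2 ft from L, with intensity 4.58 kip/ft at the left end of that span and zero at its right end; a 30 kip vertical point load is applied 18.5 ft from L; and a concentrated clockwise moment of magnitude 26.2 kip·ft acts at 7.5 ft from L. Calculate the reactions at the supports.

L_x = 0, L_y = 23.16 kip, R_y = 46.77 kip

Resultant of the triangular load: ½ × 4.58 × 8.7 = 19.923 kip, acting at 8.4 ft from L (one-third of the span from the peak).
ΣM about L: R_y·25.2 − 20·21.5 − (½·4.58·8.7)·8.4 − 30·18.5 − 26.2 = 0 → R_y = 1178.5532/25.2 = 46.768 ≈ 46.77 kip.
ΣF_y = 0: L_y + 46.768 − 20 − ½·4.58·8.7 − 30 = 0 → L_y = 23.16 kip.
ΣF_x = 0: no horizontal applied forces, so L_x = 0.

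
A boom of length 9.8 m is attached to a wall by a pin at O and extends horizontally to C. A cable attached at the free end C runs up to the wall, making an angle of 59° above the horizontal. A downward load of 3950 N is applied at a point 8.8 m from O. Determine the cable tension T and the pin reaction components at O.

T = 4138 N, O_x = 2131 N, O_y = 403.1 N

ΣM about O: T·sin59°·9.8 − 3950·8.8 = 0 → T = 34760/(9.8·0.857167) = 4137.98 ≈ 4138 N.
ΣF_x = 0: O_x − T·cos59° = 0 → O_x = 4137.98 × 0.515038 = 2131 N.
ΣF_y = 0: O_y + T·sin59° − 3950 = 0 → O_y = 3950 − 4137.98 × 0.857167 = 403.1 N.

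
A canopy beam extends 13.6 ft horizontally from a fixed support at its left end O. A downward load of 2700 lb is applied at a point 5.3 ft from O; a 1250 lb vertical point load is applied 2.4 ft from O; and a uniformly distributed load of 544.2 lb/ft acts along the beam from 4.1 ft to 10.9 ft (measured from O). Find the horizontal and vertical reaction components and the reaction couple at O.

Resultant of the distributed load: 544.2 × 6.8 = 3700.56 lb at 7.5 ft from O.
ΣF_x = 0: O_x = 0.
ΣF_y = 0: O_y − 2700 − 1250 − 544.2·6.8 = 0 → O_y = 7651 lb.
ΣM about O: M_O − 2700·5.3 − 1250·2.4 − (544.2·6.8)·7.5 = 0 → M_O = 45060 lb·ft.

O_x = 0, O_y = 7651 lb, M_O = 45060 lb·ft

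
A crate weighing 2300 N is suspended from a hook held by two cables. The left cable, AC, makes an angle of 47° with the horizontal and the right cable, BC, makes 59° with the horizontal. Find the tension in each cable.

ΣF_x = 0: −T_AC·cos47° + T_BC·cos59° = 0 → T_BC = 1.32417·T_AC.
ΣF_y = 0: T_AC·sin47° + T_BC·sin59° = 2300.
Substitute: T_AC·(0.731354 + 1.32417·0.857167) = 2300 → T_AC = 1232.33 ≈ 1232 N.
Then T_BC = 1.32417 × 1232.33 = 1632 N.

T_AC = 1232 N, T_BC = 1632 N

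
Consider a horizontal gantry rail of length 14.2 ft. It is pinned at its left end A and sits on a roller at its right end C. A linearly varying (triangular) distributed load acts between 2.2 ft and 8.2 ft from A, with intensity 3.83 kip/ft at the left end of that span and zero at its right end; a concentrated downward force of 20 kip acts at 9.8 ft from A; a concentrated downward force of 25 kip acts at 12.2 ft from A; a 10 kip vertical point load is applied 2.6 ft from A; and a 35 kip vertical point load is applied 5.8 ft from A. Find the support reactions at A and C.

Resultant of the triangular load: ½ × 3.83 × 6 = 11.49 kip, acting at 4.2 ft from A (one-third of the span from the peak).
Moments about A: C_y·14.2 − (½·3.83·6)·4.2 − 20·9.8 − 25·12.2 − 10·2.6 − 35·5.8 = 0 → C_y = 778.258/14.2 = 54.8069 ≈ 54.81 kip.
ΣF_y = 0: A_y + 54.8069 − ½·3.83·6 − 20 − 25 − 10 − 35 = 0 → A_y = 46.68 kip.
ΣF_x = 0: no horizontal applied forces, so A_x = 0.

A_x = 0, A_y = 46.68 kip, C_y = 54.81 kip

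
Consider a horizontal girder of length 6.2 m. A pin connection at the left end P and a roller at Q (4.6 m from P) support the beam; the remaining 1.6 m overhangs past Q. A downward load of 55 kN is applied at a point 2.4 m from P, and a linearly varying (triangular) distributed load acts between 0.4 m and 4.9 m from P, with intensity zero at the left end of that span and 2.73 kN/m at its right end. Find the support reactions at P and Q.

Resultant of the triangular load: ½ × 2.73 × 4.5 = 6.1425 kN, acting at 3.4 m from P (one-third of the span from the peak).
Moments about P: Q_y·4.6 − 55·2.4 − (½·2.73·4.5)·3.4 = 0 → Q_y = 152.8845/4.6 = 33.2358 ≈ 33.24 kN.
ΣF_y = 0: P_y + 33.2358 − 55 − ½·2.73·4.5 = 0 → P_y = 27.91 kN.
ΣF_x = 0: no horizontal applied forces, so P_x = 0.

P_x = 0, P_y = 27.91 kN, Q_y = 33.24 kN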